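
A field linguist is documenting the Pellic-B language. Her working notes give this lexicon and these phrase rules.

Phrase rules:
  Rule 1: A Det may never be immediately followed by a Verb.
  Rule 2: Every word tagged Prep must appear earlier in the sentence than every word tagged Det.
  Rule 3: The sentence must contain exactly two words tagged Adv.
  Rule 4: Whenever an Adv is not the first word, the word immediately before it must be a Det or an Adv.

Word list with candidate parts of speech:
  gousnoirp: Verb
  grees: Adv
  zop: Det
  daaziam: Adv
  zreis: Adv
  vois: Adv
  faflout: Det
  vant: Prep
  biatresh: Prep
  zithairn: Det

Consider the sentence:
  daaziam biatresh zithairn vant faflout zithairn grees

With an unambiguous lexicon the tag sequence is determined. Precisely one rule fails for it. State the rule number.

2

Fixed tagging: Adv Prep Det Prep Det Det Adv.
Rule check: R1 ok, R2 fails, R3 ok, R4 ok.
Only rule 2 fails.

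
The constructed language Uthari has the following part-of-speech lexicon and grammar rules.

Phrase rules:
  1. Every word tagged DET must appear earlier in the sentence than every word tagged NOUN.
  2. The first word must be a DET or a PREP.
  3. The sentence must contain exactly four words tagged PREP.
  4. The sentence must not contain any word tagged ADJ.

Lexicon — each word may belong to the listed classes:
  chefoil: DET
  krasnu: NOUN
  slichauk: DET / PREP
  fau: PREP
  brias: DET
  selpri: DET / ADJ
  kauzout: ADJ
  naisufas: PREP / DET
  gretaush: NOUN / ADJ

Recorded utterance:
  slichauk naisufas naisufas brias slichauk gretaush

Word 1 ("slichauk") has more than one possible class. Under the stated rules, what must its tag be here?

PREP

Candidates per position — 1:slichauk {DET,PREP}; 2:naisufas {PREP,DET}; 3:naisufas {PREP,DET}; 4:brias {DET}; 5:slichauk {DET,PREP}; 6:gretaush {NOUN,ADJ}.
Position 1: tagging it DET would leave rule 3 unsatisfiable, so it must be PREP.
Position 2: tagging it DET would leave rule 3 unsatisfiable, so it must be PREP.
Position 3: tagging it DET would leave rule 3 unsatisfiable, so it must be PREP.
Position 5: tagging it DET would leave rule 3 unsatisfiable, so it must be PREP.
Position 6: tagging it ADJ would leave rule 4 unsatisfiable, so it must be NOUN.
The unique satisfying tagging is: PREP PREP PREP DET PREP NOUN.
Check: rule 1 satisfied; rule 2 satisfied; rule 3 satisfied; rule 4 satisfied.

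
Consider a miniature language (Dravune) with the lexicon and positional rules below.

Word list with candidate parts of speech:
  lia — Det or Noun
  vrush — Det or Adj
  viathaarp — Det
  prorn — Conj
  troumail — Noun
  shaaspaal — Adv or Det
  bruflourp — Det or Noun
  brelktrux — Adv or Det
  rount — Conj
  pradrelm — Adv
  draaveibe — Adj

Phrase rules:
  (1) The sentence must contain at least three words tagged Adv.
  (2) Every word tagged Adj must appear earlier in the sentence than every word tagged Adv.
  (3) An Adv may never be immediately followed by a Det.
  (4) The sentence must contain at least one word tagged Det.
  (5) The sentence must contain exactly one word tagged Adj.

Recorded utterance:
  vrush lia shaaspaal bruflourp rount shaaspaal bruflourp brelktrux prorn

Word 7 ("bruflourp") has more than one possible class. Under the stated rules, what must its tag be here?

Noun

Candidates per position — 1:vrush {Det,Adj}; 2:lia {Det,Noun}; 3:shaaspaal {Adv,Det}; 4:bruflourp {Det,Noun}; 5:rount {Conj}; 6:shaaspaal {Adv,Det}; 7:bruflourp {Det,Noun}; 8:brelktrux {Adv,Det}; 9:prorn {Conj}.
Position 1: tagging it Det would leave rule 5 unsatisfiable, so it must be Adj.
Position 3: tagging it Det would leave rule 1 unsatisfiable, so it must be Adv.
Position 4: tagging it Det would leave rule 3 unsatisfiable, so it must be Noun.
Position 6: tagging it Det would leave rule 1 unsatisfiable, so it must be Adv.
Position 7: tagging it Det would leave rule 3 unsatisfiable, so it must be Noun.
Position 8: tagging it Det would leave rule 1 unsatisfiable, so it must be Adv.
Position 2: tagging it Noun would leave rule 4 unsatisfiable, so it must be Det.
So the tagging must be: Adj Det Adv Noun Conj Adv Noun Adv Conj.
Rule-by-rule: rule 1 ok; rule 2 ok; rule 3 ok; rule 4 ok; rule 5 ok.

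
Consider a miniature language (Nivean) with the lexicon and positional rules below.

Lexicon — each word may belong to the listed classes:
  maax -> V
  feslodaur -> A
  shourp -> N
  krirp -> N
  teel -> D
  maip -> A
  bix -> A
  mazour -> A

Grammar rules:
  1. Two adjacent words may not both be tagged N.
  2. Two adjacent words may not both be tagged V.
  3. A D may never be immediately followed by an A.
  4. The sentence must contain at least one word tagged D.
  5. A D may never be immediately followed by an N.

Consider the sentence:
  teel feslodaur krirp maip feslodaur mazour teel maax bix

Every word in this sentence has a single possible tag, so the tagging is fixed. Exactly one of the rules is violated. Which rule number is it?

3

Fixed tagging: D A N A A A D V A.
Applying the rules: R1 pass, R2 pass, R3 fail, R4 pass, R5 pass.
Only rule 3 fails.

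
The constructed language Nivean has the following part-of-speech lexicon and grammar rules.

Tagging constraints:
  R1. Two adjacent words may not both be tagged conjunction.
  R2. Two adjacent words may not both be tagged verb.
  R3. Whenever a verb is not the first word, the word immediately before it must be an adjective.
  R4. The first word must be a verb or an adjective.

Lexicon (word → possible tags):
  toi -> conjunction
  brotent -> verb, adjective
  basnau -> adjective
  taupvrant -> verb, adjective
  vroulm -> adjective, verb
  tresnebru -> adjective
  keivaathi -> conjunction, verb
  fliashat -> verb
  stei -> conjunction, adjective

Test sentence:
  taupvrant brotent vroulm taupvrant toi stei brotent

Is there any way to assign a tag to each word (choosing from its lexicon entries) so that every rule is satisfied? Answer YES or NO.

YES

Candidates per position — 1:taupvrant {verb,adjective}; 2:brotent {verb,adjective}; 3:vroulm {adjective,verb}; 4:taupvrant {verb,adjective}; 5:toi {conjunction}; 6:stei {conjunction,adjective}; 7:brotent {verb,adjective}.
One satisfying assignment: adjective verb adjective adjective conjunction adjective adjective.
Verifying each rule — rule 1 holds; rule 2 holds; rule 3 holds; rule 4 holds.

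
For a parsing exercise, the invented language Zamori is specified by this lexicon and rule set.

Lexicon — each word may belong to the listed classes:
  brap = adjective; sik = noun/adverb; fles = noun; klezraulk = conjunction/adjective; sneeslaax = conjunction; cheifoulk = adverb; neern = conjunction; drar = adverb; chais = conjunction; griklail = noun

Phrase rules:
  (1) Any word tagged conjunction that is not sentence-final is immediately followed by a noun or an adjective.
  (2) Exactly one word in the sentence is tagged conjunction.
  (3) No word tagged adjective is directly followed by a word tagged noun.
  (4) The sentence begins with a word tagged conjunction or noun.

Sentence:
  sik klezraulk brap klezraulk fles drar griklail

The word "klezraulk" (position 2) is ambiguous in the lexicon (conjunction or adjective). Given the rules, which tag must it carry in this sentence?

adjective

Candidates per position — 1:sik {noun,adverb}; 2:klezraulk {conjunction,adjective}; 3:brap {adjective}; 4:klezraulk {conjunction,adjective}; 5:fles {noun}; 6:drar {adverb}; 7:griklail {noun}.
Position 1: tagging it adverb would leave rule 4 unsatisfiable, so it must be noun.
Position 4: tagging it adjective would leave rule 3 unsatisfiable, so it must be conjunction.
Position 2: tagging it conjunction would leave rule 2 unsatisfiable, so it must be adjective.
That leaves exactly one tagging: noun adjective adjective conjunction noun adverb noun.
Rule-by-rule: rule 1 ✓; rule 2 ✓; rule 3 ✓; rule 4 ✓.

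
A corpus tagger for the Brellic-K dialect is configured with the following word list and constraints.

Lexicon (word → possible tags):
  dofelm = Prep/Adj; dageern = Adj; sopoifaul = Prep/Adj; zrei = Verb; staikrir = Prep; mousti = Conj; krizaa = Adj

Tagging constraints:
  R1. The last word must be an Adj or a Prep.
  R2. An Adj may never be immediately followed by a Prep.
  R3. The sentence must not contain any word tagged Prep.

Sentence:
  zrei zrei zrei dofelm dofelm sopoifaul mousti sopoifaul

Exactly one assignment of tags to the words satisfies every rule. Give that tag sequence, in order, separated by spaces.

Verb Verb Verb Adj Adj Adj Conj Adj

Candidates per position — 1:zrei {Verb}; 2:zrei {Verb}; 3:zrei {Verb}; 4:dofelm {Prep,Adj}; 5:dofelm {Prep,Adj}; 6:sopoifaul {Prep,Adj}; 7:mousti {Conj}; 8:sopoifaul {Prep,Adj}.
If word 4 were Prep, no tagging could satisfy rule 3; so word 4 is Adj.
If word 5 were Prep, no tagging could satisfy rule 2; so word 5 is Adj.
If word 6 were Prep, no tagging could satisfy rule 2; so word 6 is Adj.
If word 8 were Prep, no tagging could satisfy rule 3; so word 8 is Adj.
So the tagging must be: Verb Verb Verb Adj Adj Adj Conj Adj.
Checking: rule 1 ✓; rule 2 ✓; rule 3 ✓.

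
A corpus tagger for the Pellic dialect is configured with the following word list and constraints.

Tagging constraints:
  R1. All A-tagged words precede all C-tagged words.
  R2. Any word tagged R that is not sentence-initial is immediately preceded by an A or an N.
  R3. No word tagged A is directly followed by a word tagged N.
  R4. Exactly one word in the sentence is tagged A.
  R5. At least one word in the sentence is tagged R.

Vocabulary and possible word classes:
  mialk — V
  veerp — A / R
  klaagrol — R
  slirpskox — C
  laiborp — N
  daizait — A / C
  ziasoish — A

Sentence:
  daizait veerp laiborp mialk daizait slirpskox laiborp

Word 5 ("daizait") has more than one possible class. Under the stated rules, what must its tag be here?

C

Candidates per position — 1:daizait {A,C}; 2:veerp {A,R}; 3:laiborp {N}; 4:mialk {V}; 5:daizait {A,C}; 6:slirpskox {C}; 7:laiborp {N}.
At position 2, choosing A makes rule 3 impossible to satisfy; hence R.
At position 1, choosing C makes rule 2 impossible to satisfy; hence A.
At position 5, choosing A makes rule 4 impossible to satisfy; hence C.
The unique satisfying tagging is: A R N V C C N.
Rule-by-rule: rule 1 holds; rule 2 holds; rule 3 holds; rule 4 holds; rule 5 holds.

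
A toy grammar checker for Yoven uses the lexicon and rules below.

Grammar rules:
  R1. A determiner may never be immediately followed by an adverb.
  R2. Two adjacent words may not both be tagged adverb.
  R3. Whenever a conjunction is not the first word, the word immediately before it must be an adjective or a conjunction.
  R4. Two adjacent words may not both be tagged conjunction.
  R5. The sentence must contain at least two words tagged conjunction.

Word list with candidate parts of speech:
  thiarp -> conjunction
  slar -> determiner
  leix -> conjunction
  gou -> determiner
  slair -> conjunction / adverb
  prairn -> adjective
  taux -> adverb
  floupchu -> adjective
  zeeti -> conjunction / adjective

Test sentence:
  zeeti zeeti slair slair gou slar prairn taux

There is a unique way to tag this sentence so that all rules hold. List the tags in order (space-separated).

Candidates per position — 1:zeeti {conjunction,adjective}; 2:zeeti {conjunction,adjective}; 3:slair {conjunction,adverb}; 4:slair {conjunction,adverb}; 5:gou {determiner}; 6:slar {determiner}; 7:prairn {adjective}; 8:taux {adverb}.
The remaining ambiguous positions (1, 2, 3, 4) are resolved jointly — only one combination satisfies every rule.
That leaves exactly one tagging: conjunction adjective conjunction adverb determiner determiner adjective adverb.
Checking: rule 1 ✓; rule 2 ✓; rule 3 ✓; rule 4 ✓; rule 5 ✓.

conjunction adjective conjunction adverb determiner determiner adjective adverb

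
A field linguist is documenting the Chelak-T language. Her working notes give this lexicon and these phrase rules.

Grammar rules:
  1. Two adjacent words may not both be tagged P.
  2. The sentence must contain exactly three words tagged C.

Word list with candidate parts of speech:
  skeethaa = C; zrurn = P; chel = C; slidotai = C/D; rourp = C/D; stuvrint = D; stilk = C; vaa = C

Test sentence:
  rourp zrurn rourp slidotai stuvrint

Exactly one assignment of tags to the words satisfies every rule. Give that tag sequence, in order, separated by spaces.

C P C C D

Candidates per position — 1:rourp {C,D}; 2:zrurn {P}; 3:rourp {C,D}; 4:slidotai {C,D}; 5:stuvrint {D}.
Word 1 cannot be D — rule 2 would then fail for every completion. It is C.
Word 3 cannot be D — rule 2 would then fail for every completion. It is C.
Word 4 cannot be D — rule 2 would then fail for every completion. It is C.
So the tagging must be: C P C C D.
Rule-by-rule: rule 1 ✓; rule 2 ✓.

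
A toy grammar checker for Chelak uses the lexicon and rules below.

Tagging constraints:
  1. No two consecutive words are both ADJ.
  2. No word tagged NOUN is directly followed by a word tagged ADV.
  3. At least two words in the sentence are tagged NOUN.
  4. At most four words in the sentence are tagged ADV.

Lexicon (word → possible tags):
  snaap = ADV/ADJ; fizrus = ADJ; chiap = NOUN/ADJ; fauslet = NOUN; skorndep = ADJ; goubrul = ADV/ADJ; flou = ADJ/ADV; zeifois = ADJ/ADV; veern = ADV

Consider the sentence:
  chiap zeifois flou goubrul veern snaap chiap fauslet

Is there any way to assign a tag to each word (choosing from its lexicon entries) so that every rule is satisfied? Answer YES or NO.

YES

Candidates per position — 1:chiap {NOUN,ADJ}; 2:zeifois {ADJ,ADV}; 3:flou {ADJ,ADV}; 4:goubrul {ADV,ADJ}; 5:veern {ADV}; 6:snaap {ADV,ADJ}; 7:chiap {NOUN,ADJ}; 8:fauslet {NOUN}.
One satisfying assignment: ADJ ADV ADJ ADV ADV ADV NOUN NOUN.
Verifying each rule — rule 1 ✓; rule 2 ✓; rule 3 ✓; rule 4 ✓.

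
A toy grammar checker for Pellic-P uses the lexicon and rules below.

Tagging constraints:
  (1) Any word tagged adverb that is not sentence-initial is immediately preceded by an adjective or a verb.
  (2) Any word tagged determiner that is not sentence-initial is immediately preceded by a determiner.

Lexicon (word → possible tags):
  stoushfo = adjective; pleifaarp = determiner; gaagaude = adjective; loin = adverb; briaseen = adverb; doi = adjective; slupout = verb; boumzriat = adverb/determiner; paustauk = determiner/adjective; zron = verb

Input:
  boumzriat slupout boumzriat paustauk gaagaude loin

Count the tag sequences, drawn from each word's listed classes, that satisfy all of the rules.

2

Candidates per position — 1:boumzriat {adverb,determiner}; 2:slupout {verb}; 3:boumzriat {adverb,determiner}; 4:paustauk {determiner,adjective}; 5:gaagaude {adjective}; 6:loin {adverb}.
There are 8 candidate sequences in total.
The sequences that satisfy every rule: adverb verb adverb adjective adjective adverb; determiner verb adverb adjective adjective adverb.
Count = 2.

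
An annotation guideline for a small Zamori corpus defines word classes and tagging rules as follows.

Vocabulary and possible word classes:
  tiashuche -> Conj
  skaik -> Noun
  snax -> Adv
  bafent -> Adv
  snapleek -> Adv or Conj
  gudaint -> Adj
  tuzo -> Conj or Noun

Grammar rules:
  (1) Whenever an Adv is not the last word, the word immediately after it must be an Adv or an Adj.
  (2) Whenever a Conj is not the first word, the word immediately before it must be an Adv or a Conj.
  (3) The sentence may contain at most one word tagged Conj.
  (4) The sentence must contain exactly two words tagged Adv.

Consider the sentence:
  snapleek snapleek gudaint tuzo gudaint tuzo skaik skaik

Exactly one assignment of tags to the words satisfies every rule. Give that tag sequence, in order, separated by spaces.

Adv Adv Adj Noun Adj Noun Noun Noun

Candidates per position — 1:snapleek {Adv,Conj}; 2:snapleek {Adv,Conj}; 3:gudaint {Adj}; 4:tuzo {Conj,Noun}; 5:gudaint {Adj}; 6:tuzo {Conj,Noun}; 7:skaik {Noun}; 8:skaik {Noun}.
Word 1 cannot be Conj — rule 4 would then fail for every completion. It is Adv.
Word 2 cannot be Conj — rule 1 would then fail for every completion. It is Adv.
Word 4 cannot be Conj — rule 2 would then fail for every completion. It is Noun.
Word 6 cannot be Conj — rule 2 would then fail for every completion. It is Noun.
The only consistent sequence is: Adv Adv Adj Noun Adj Noun Noun Noun.
Checking: rule 1 ✓; rule 2 ✓; rule 3 ✓; rule 4 ✓.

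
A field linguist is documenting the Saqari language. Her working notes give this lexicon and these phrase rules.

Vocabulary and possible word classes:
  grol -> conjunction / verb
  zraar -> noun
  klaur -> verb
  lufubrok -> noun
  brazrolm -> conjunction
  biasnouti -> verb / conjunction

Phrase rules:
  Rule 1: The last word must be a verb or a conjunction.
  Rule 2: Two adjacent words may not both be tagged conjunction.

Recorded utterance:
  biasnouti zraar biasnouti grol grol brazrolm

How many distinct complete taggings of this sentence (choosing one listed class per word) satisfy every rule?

Candidates per position — 1:biasnouti {verb,conjunction}; 2:zraar {noun}; 3:biasnouti {verb,conjunction}; 4:grol {conjunction,verb}; 5:grol {conjunction,verb}; 6:brazrolm {conjunction}.
There are 16 candidate sequences in total.
Checking each against the rules leaves 6 sequences.
Count = 6.

6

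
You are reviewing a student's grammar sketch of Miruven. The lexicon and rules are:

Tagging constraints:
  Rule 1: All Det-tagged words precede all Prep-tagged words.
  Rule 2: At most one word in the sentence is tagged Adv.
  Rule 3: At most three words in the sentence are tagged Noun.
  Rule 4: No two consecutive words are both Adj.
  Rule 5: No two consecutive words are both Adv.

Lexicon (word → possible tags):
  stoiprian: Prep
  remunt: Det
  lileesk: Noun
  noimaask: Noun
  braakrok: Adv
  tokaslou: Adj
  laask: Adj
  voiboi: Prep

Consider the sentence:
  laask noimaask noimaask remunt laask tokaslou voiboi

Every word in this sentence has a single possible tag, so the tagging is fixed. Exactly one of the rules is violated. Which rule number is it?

4

Fixed tagging: Adj Noun Noun Det Adj Adj Prep.
Checking each rule: R1 ok, R2 ok, R3 ok, R4 fails, R5 ok.
Only rule 4 fails.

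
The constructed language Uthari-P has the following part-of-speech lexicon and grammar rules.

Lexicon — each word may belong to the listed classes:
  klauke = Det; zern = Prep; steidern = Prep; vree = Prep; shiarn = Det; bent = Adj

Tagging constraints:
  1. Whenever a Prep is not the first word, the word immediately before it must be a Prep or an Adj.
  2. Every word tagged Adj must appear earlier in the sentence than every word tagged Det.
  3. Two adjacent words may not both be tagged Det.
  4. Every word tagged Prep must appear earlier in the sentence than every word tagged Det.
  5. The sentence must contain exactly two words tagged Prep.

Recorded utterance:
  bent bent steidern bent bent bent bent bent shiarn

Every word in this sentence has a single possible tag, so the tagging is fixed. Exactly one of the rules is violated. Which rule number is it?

Fixed tagging: Adj Adj Prep Adj Adj Adj Adj Adj Det.
Checking each rule: R1 pass, R2 pass, R3 pass, R4 pass, R5 fail.
Only rule 5 fails.

5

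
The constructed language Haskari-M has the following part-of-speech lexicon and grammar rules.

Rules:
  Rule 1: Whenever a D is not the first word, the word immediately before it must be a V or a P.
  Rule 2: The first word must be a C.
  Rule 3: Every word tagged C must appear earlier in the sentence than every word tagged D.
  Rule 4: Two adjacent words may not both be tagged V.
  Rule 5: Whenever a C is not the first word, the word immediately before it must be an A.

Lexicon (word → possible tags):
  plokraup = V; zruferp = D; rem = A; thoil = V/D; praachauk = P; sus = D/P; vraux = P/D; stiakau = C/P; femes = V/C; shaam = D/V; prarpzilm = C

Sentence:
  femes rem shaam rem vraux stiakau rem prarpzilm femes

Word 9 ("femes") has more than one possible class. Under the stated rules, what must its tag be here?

V

Candidates per position — 1:femes {V,C}; 2:rem {A}; 3:shaam {D,V}; 4:rem {A}; 5:vraux {P,D}; 6:stiakau {C,P}; 7:rem {A}; 8:prarpzilm {C}; 9:femes {V,C}.
Position 1: V is ruled out by rule 2; that leaves C.
Position 3: D is ruled out by rule 1; that leaves V.
Position 5: D is ruled out by rule 1; that leaves P.
Position 6: C is ruled out by rule 5; that leaves P.
Position 9: C is ruled out by rule 5; that leaves V.
That leaves exactly one tagging: C A V A P P A C V.
Verifying each rule — rule 1 ✓; rule 2 ✓; rule 3 ✓; rule 4 ✓; rule 5 ✓.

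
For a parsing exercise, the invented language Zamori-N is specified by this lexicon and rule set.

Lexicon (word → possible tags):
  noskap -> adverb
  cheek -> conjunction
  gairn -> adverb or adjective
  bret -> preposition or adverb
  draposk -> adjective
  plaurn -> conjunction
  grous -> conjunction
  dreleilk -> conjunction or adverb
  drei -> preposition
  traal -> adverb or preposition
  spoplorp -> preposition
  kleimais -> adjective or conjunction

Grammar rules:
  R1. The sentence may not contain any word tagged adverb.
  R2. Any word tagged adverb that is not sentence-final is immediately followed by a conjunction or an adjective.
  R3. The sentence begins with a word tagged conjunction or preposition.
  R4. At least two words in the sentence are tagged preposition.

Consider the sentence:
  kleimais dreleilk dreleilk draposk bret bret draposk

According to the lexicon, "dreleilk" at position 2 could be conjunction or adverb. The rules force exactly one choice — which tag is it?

Candidates per position — 1:kleimais {adjective,conjunction}; 2:dreleilk {conjunction,adverb}; 3:dreleilk {conjunction,adverb}; 4:draposk {adjective}; 5:bret {preposition,adverb}; 6:bret {preposition,adverb}; 7:draposk {adjective}.
At position 1, choosing adjective makes rule 3 impossible to satisfy; hence conjunction.
At position 2, choosing adverb makes rule 1 impossible to satisfy; hence conjunction.
At position 3, choosing adverb makes rule 1 impossible to satisfy; hence conjunction.
At position 5, choosing adverb makes rule 1 impossible to satisfy; hence preposition.
At position 6, choosing adverb makes rule 1 impossible to satisfy; hence preposition.
That leaves exactly one tagging: conjunction conjunction conjunction adjective preposition preposition adjective.
Checking: rule 1 ✓; rule 2 ✓; rule 3 ✓; rule 4 ✓.

conjunction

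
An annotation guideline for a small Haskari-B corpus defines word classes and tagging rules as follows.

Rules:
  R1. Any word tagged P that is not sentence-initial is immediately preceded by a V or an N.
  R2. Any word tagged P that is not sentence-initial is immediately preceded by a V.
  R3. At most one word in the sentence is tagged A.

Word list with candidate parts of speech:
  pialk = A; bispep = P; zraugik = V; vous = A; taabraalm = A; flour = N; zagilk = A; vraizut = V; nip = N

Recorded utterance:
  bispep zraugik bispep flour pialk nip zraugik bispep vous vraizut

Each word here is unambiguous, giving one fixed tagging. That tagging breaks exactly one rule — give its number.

Fixed tagging: P V P N A N V P A V.
Checking each rule: R1 ✓, R2 ✓, R3 ✗.
Only rule 3 fails.

3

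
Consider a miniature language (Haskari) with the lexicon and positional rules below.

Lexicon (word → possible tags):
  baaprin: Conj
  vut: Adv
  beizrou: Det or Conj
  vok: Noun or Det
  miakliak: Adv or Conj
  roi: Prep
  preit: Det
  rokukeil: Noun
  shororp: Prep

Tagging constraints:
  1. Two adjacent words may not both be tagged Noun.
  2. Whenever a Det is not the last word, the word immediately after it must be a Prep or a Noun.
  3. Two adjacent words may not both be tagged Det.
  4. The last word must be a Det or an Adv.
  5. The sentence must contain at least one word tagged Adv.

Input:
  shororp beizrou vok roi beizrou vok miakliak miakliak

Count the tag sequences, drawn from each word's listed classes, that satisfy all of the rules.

Candidates per position — 1:shororp {Prep}; 2:beizrou {Det,Conj}; 3:vok {Noun,Det}; 4:roi {Prep}; 5:beizrou {Det,Conj}; 6:vok {Noun,Det}; 7:miakliak {Adv,Conj}; 8:miakliak {Adv,Conj}.
There are 64 candidate sequences in total.
Checking each against the rules leaves 12 sequences.
Count = 12.

12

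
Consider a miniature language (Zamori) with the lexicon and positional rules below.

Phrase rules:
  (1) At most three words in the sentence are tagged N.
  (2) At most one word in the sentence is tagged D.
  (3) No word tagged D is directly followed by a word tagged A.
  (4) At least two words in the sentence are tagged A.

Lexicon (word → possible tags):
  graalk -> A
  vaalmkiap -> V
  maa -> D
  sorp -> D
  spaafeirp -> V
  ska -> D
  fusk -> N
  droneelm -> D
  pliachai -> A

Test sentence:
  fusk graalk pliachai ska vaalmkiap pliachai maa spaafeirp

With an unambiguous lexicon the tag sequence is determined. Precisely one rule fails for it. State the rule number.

2

Fixed tagging: N A A D V A D V.
Checking each rule: R1 ok, R2 fails, R3 ok, R4 ok.
Only rule 2 fails.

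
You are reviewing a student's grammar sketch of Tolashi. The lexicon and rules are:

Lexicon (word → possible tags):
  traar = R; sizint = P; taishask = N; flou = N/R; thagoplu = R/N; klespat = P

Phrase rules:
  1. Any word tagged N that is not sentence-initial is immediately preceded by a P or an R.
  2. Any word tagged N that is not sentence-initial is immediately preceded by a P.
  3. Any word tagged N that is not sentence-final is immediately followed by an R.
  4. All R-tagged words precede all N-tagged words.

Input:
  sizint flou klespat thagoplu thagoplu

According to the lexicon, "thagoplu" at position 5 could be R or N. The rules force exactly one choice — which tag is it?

Candidates per position — 1:sizint {P}; 2:flou {N,R}; 3:klespat {P}; 4:thagoplu {R,N}; 5:thagoplu {R,N}.
Position 2: tagging it N would leave rule 3 unsatisfiable, so it must be R.
Position 5: tagging it N would leave rule 2 unsatisfiable, so it must be R.
Position 4: tagging it N would leave rule 4 unsatisfiable, so it must be R.
The only consistent sequence is: P R P R R.
Checking: rule 1 ok; rule 2 ok; rule 3 ok; rule 4 ok.

R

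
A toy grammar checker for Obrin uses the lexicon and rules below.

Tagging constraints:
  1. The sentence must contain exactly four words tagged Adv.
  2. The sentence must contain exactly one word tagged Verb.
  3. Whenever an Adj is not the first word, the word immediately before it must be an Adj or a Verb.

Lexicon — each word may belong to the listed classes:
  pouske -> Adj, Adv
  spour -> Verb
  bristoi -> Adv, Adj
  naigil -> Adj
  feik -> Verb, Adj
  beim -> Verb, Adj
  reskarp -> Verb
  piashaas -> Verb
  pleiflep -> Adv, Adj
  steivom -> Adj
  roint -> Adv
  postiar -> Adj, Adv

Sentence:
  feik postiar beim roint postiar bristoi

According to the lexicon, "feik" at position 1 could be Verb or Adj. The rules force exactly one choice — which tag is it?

Candidates per position — 1:feik {Verb,Adj}; 2:postiar {Adj,Adv}; 3:beim {Verb,Adj}; 4:roint {Adv}; 5:postiar {Adj,Adv}; 6:bristoi {Adv,Adj}.
Position 2: tagging it Adj would leave rule 1 unsatisfiable, so it must be Adv.
Position 3: tagging it Adj would leave rule 3 unsatisfiable, so it must be Verb.
Position 5: tagging it Adj would leave rule 1 unsatisfiable, so it must be Adv.
Position 6: tagging it Adj would leave rule 1 unsatisfiable, so it must be Adv.
Position 1: tagging it Verb would leave rule 2 unsatisfiable, so it must be Adj.
So the tagging must be: Adj Adv Verb Adv Adv Adv.
Check: rule 1 ✓; rule 2 ✓; rule 3 ✓.

Adj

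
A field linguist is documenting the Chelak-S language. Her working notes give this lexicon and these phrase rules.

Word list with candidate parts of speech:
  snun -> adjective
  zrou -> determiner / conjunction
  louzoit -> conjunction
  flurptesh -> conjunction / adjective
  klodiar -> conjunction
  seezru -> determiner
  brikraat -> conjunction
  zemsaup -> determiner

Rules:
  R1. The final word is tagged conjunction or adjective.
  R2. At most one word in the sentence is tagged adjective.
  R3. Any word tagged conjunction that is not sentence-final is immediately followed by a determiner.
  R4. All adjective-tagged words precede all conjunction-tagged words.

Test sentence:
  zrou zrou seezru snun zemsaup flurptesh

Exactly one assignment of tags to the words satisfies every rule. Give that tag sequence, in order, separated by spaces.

determiner determiner determiner adjective determiner conjunction

Candidates per position — 1:zrou {determiner,conjunction}; 2:zrou {determiner,conjunction}; 3:seezru {determiner}; 4:snun {adjective}; 5:zemsaup {determiner}; 6:flurptesh {conjunction,adjective}.
Word 1 cannot be conjunction — rule 4 would then fail for every completion. It is determiner.
Word 2 cannot be conjunction — rule 4 would then fail for every completion. It is determiner.
Word 6 cannot be adjective — rule 2 would then fail for every completion. It is conjunction.
So the tagging must be: determiner determiner determiner adjective determiner conjunction.
Verifying each rule — rule 1 satisfied; rule 2 satisfied; rule 3 satisfied; rule 4 satisfied.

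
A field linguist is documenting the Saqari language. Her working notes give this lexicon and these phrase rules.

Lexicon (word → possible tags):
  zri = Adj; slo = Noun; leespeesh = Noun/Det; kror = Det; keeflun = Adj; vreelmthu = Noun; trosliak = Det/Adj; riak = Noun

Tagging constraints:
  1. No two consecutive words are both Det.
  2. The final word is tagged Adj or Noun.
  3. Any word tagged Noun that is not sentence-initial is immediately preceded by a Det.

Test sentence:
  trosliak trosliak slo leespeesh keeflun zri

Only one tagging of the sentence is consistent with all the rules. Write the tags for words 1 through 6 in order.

Adj Det Noun Det Adj Adj

Candidates per position — 1:trosliak {Det,Adj}; 2:trosliak {Det,Adj}; 3:slo {Noun}; 4:leespeesh {Noun,Det}; 5:keeflun {Adj}; 6:zri {Adj}.
Position 2: Adj is ruled out by rule 3; that leaves Det.
Position 4: Noun is ruled out by rule 3; that leaves Det.
Position 1: Det is ruled out by rule 1; that leaves Adj.
So the tagging must be: Adj Det Noun Det Adj Adj.
Check: rule 1 ok; rule 2 ok; rule 3 ok.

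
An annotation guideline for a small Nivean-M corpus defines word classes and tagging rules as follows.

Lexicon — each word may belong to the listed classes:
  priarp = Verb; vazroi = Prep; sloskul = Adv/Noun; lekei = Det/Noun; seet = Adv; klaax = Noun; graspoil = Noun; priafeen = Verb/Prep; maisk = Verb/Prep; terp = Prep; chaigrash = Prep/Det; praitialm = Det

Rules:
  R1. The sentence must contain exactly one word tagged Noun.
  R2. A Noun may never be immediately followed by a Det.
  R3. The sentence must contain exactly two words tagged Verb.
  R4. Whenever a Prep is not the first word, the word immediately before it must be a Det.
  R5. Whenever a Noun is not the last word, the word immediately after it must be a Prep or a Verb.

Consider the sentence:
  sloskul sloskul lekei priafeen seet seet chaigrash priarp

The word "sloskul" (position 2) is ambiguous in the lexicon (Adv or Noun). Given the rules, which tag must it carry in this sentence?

Candidates per position — 1:sloskul {Adv,Noun}; 2:sloskul {Adv,Noun}; 3:lekei {Det,Noun}; 4:priafeen {Verb,Prep}; 5:seet {Adv}; 6:seet {Adv}; 7:chaigrash {Prep,Det}; 8:priarp {Verb}.
At position 1, choosing Noun makes rule 5 impossible to satisfy; hence Adv.
At position 2, choosing Noun makes rule 5 impossible to satisfy; hence Adv.
At position 3, choosing Det makes rule 1 impossible to satisfy; hence Noun.
At position 4, choosing Prep makes rule 3 impossible to satisfy; hence Verb.
At position 7, choosing Prep makes rule 4 impossible to satisfy; hence Det.
The unique satisfying tagging is: Adv Adv Noun Verb Adv Adv Det Verb.
Verifying each rule — rule 1 ✓; rule 2 ✓; rule 3 ✓; rule 4 ✓; rule 5 ✓.

Adv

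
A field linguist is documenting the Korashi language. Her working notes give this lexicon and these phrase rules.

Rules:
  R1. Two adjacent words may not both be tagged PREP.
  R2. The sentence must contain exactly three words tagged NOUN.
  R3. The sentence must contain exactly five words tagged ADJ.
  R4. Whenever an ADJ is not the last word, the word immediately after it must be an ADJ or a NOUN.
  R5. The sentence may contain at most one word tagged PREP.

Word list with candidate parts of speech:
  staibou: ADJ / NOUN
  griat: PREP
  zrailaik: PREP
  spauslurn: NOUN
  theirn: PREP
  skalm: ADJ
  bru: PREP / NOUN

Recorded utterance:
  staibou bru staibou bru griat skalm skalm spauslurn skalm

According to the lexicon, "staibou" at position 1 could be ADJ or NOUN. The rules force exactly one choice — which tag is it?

Candidates per position — 1:staibou {ADJ,NOUN}; 2:bru {PREP,NOUN}; 3:staibou {ADJ,NOUN}; 4:bru {PREP,NOUN}; 5:griat {PREP}; 6:skalm {ADJ}; 7:skalm {ADJ}; 8:spauslurn {NOUN}; 9:skalm {ADJ}.
Position 1: NOUN is ruled out by rule 3; that leaves ADJ.
Position 2: PREP is ruled out by rule 4; that leaves NOUN.
Position 3: NOUN is ruled out by rule 3; that leaves ADJ.
Position 4: PREP is ruled out by rule 1; that leaves NOUN.
So the tagging must be: ADJ NOUN ADJ NOUN PREP ADJ ADJ NOUN ADJ.
Verifying each rule — rule 1 satisfied; rule 2 satisfied; rule 3 satisfied; rule 4 satisfied; rule 5 satisfied.

ADJ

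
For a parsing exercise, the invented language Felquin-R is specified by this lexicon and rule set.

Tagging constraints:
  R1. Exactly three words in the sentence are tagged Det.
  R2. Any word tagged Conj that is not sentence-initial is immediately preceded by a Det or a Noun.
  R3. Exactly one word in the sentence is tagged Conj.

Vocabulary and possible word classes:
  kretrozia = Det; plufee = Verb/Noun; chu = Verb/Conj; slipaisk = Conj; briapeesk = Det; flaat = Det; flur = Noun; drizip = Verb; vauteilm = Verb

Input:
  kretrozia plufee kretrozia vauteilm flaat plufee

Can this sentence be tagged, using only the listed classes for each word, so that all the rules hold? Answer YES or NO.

NO

Candidates per position — 1:kretrozia {Det}; 2:plufee {Verb,Noun}; 3:kretrozia {Det}; 4:vauteilm {Verb}; 5:flaat {Det}; 6:plufee {Verb,Noun}.
Rule 3 cannot be satisfied by any choice of tags from the lexicon.
So there is no consistent tagging.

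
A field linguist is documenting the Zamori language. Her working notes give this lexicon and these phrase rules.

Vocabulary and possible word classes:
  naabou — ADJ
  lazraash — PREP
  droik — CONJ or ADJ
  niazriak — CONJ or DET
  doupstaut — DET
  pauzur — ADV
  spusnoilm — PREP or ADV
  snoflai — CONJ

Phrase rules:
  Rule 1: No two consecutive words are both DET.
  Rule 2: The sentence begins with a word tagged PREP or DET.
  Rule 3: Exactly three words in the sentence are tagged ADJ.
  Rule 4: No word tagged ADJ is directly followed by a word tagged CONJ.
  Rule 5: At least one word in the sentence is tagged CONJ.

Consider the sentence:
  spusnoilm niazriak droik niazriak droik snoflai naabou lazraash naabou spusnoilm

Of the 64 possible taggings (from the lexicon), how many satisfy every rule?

4

Candidates per position — 1:spusnoilm {PREP,ADV}; 2:niazriak {CONJ,DET}; 3:droik {CONJ,ADJ}; 4:niazriak {CONJ,DET}; 5:droik {CONJ,ADJ}; 6:snoflai {CONJ}; 7:naabou {ADJ}; 8:lazraash {PREP}; 9:naabou {ADJ}; 10:spusnoilm {PREP,ADV}.
There are 64 candidate sequences in total.
The sequences that satisfy every rule: PREP CONJ ADJ DET CONJ CONJ ADJ PREP ADJ PREP; PREP CONJ ADJ DET CONJ CONJ ADJ PREP ADJ ADV; PREP DET ADJ DET CONJ CONJ ADJ PREP ADJ PREP; PREP DET ADJ DET CONJ CONJ ADJ PREP ADJ ADV.
Count = 4.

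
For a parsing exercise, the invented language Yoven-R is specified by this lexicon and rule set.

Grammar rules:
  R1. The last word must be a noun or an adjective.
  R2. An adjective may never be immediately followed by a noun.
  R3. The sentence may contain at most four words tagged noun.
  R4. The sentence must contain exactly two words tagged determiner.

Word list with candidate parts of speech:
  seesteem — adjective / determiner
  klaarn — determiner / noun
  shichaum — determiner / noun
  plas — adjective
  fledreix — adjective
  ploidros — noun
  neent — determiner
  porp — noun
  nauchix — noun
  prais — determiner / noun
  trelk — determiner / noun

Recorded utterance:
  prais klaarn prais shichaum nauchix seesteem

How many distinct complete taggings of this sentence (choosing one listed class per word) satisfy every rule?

Candidates per position — 1:prais {determiner,noun}; 2:klaarn {determiner,noun}; 3:prais {determiner,noun}; 4:shichaum {determiner,noun}; 5:nauchix {noun}; 6:seesteem {adjective,determiner}.
There are 32 candidate sequences in total.
Checking each against the rules leaves 6 sequences.
Count = 6.

6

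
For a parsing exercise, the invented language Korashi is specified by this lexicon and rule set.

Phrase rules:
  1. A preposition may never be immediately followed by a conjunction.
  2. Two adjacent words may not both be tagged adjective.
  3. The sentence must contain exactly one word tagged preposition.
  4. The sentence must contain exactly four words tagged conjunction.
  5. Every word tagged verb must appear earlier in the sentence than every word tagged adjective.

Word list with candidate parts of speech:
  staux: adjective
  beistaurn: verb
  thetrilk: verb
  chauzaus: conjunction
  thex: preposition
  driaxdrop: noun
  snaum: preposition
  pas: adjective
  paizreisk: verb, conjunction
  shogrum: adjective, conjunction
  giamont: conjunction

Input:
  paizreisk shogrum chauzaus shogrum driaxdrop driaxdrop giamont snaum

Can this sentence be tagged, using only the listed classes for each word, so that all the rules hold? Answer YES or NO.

YES

Candidates per position — 1:paizreisk {verb,conjunction}; 2:shogrum {adjective,conjunction}; 3:chauzaus {conjunction}; 4:shogrum {adjective,conjunction}; 5:driaxdrop {noun}; 6:driaxdrop {noun}; 7:giamont {conjunction}; 8:snaum {preposition}.
One satisfying assignment: verb conjunction conjunction conjunction noun noun conjunction preposition.
Check: rule 1 ✓; rule 2 ✓; rule 3 ✓; rule 4 ✓; rule 5 ✓.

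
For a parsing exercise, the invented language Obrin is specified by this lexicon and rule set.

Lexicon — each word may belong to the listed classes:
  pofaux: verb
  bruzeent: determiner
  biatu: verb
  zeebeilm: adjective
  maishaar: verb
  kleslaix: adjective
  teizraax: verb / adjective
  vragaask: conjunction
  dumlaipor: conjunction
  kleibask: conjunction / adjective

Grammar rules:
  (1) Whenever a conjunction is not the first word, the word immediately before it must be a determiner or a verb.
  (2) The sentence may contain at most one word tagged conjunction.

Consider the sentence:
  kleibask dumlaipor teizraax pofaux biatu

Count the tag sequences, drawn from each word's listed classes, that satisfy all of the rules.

Candidates per position — 1:kleibask {conjunction,adjective}; 2:dumlaipor {conjunction}; 3:teizraax {verb,adjective}; 4:pofaux {verb}; 5:biatu {verb}.
There are 4 candidate sequences in total.
Rule 1 cannot be satisfied by any choice of tags from the lexicon.
So there is no consistent tagging.
Count = 0.

0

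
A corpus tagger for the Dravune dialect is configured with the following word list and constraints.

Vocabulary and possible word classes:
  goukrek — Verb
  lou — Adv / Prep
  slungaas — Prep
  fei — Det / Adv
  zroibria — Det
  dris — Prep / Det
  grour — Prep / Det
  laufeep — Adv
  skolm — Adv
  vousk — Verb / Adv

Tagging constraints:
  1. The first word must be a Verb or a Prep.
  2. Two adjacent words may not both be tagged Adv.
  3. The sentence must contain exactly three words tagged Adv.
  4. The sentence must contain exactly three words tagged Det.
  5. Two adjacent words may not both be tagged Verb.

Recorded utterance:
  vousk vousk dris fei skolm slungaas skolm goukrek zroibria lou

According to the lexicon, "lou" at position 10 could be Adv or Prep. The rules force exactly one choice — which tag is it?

Prep

Candidates per position — 1:vousk {Verb,Adv}; 2:vousk {Verb,Adv}; 3:dris {Prep,Det}; 4:fei {Det,Adv}; 5:skolm {Adv}; 6:slungaas {Prep}; 7:skolm {Adv}; 8:goukrek {Verb}; 9:zroibria {Det}; 10:lou {Adv,Prep}.
If word 1 were Adv, no tagging could satisfy rule 1; so word 1 is Verb.
If word 2 were Verb, no tagging could satisfy rule 5; so word 2 is Adv.
If word 3 were Prep, no tagging could satisfy rule 4; so word 3 is Det.
If word 4 were Adv, no tagging could satisfy rule 2; so word 4 is Det.
If word 10 were Adv, no tagging could satisfy rule 3; so word 10 is Prep.
So the tagging must be: Verb Adv Det Det Adv Prep Adv Verb Det Prep.
Check: rule 1 ok; rule 2 ok; rule 3 ok; rule 4 ok; rule 5 ok.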